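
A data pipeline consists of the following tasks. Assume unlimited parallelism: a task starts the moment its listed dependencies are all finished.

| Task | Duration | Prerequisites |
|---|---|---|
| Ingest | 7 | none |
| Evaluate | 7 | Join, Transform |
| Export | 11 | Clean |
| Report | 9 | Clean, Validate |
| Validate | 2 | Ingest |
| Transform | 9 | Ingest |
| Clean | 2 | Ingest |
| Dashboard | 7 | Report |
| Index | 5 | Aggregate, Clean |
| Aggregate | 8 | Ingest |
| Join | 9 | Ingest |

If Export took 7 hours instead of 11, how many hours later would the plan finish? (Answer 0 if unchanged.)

Baseline: Ingest→Clean→Report→Dashboard = 7+2+9+7 = 25 → 25 hours.
Export has 5 hours of float (longest path through it is 20).
That remains the longest chain; total 25 hours.
Change in finish: 25 − 25 = +0 hours.

0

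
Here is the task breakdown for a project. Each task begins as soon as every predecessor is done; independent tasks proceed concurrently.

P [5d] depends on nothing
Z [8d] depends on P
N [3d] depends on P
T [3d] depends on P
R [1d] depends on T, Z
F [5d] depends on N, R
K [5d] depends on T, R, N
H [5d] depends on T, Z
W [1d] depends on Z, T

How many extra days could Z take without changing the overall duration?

Critical path: P→Z→R→F = 5+8+1+5 = 19, so the finish is 19 days.
Longest path through Z: 19 days (earliest finish 13, latest finish 13).
Float = 19 − 19 = 0.

0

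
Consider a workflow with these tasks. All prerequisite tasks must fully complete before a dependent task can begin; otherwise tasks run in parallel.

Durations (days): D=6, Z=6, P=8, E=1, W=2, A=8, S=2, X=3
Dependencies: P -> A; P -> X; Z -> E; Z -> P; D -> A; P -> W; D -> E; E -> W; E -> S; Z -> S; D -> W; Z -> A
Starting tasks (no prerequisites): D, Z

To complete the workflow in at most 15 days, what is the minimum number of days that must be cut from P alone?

7

Current finish: 22 days; target: 15.
P is on every critical path, so each day cut from P cuts the finish by one (this holds down to a finish of 15).
Need 22 − 15 = 7 days off P → P becomes 1 day, finish becomes 15.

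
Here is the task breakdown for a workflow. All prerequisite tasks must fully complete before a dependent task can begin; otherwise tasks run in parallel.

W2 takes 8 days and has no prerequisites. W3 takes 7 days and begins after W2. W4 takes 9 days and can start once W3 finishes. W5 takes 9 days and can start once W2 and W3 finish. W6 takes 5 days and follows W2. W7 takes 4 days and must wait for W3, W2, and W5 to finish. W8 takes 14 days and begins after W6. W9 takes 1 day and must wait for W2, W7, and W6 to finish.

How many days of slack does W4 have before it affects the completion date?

5

The longest chain is W2→W3→W5→W7→W9 = 8+7+9+4+1 = 29; overall finish 29 days.
Longest path through W4: 24 days (earliest finish 24, latest finish 29).
Slack of W4 = 20 − 15 = 5 days.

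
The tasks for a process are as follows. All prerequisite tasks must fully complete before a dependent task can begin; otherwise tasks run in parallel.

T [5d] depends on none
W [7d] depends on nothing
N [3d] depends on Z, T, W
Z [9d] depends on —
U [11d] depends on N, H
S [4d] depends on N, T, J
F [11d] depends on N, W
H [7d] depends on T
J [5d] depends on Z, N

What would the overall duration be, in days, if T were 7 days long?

25

Baseline: T→H→U = 5+7+11 = 23 → 23 days.
T is on the critical path; changing it to 7 makes that path 25 days.
No other chain overtakes it, so the finish is 25 days.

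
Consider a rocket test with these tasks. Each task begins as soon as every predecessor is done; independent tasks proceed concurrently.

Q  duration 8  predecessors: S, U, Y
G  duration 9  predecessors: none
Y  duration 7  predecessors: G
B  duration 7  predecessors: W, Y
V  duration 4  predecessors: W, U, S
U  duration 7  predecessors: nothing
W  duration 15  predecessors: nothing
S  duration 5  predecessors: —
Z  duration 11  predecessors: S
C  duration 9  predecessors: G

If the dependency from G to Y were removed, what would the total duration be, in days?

22

With the dependency in place, G→Y→Q = 9+7+8 = 24 sets the finish at 24 days.
Without G→Y, Y's earliest start moves from 9 to 0.
After: W→B = 15+7 = 22 → 22 days.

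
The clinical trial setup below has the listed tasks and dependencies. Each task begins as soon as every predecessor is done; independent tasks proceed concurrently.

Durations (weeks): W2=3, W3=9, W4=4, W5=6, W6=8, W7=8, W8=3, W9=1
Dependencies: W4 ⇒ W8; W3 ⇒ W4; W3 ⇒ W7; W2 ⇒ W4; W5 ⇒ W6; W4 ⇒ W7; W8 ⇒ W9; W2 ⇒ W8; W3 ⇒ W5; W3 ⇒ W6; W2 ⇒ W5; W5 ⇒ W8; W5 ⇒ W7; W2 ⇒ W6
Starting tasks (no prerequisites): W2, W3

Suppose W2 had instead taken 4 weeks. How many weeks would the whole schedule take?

Critical path before the change: W3→W5→W6 = 9+6+8 = 23 giving 23 weeks.
W2 has 6 weeks of float (longest path through it is 17).
That remains the longest chain; total 23 weeks.

23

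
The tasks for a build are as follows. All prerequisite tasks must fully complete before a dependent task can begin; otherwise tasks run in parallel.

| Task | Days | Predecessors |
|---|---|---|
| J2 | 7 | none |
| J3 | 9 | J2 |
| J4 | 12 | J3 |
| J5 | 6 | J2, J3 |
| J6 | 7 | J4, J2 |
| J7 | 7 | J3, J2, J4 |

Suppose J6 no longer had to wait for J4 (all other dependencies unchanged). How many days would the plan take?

Original critical path: J2→J3→J4→J6 = 7+9+12+7 = 35 ⇒ 35 days.
Without J4→J6, J6's earliest start moves from 28 to 7.
New critical path: J2→J3→J4→J7 = 7+9+12+7 = 35 ⇒ 35 days.

35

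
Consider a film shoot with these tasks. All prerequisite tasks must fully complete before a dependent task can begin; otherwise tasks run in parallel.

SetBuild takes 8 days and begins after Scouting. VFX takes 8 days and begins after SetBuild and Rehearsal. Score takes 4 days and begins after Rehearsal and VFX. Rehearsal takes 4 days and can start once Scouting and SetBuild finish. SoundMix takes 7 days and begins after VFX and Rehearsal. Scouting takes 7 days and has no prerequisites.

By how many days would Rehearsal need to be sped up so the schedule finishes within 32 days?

Current finish: 34 days; target: 32.
Rehearsal is on every critical path, so each day cut from Rehearsal cuts the finish by one (this holds down to a finish of 31).
Need 34 − 32 = 2 days off Rehearsal → Rehearsal becomes 2 days, finish becomes 32.

2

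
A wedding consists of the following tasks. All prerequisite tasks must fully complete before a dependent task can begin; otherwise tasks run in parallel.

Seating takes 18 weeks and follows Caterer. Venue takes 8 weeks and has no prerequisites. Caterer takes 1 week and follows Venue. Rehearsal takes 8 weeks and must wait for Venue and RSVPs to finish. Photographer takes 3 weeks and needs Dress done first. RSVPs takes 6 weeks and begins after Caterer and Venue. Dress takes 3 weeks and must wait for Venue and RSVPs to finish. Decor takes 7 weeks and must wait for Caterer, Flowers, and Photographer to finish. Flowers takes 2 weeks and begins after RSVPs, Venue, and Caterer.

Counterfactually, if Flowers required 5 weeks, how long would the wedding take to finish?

Critical path before the change: Venue→Caterer→RSVPs→Dress→Photographer→Decor = 8+1+6+3+3+7 = 28 giving 28 weeks.
Flowers has 4 weeks of float (longest path through it is 24).
That remains the longest chain; total 28 weeks.

28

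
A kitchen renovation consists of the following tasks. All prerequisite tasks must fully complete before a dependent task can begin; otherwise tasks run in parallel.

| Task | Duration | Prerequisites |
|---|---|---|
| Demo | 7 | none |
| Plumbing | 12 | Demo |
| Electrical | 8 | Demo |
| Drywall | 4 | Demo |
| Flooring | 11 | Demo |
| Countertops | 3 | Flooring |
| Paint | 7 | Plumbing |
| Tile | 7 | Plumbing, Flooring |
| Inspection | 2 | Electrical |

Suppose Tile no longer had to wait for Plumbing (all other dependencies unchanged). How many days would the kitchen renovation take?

26

Original critical path: Demo→Plumbing→Paint = 7+12+7 = 26 ⇒ 26 days.
Without Plumbing→Tile, Tile's earliest start moves from 19 to 18.
After: Demo→Plumbing→Paint = 7+12+7 = 26 → 26 days.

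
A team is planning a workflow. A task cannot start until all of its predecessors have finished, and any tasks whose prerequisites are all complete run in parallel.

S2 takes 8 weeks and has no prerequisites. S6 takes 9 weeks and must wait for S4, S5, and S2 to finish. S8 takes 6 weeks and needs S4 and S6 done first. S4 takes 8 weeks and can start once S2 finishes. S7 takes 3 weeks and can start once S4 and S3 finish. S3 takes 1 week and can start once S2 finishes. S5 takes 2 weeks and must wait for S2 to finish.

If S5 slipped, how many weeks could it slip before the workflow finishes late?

6

Critical path: S2→S4→S6→S8 = 8+8+9+6 = 31, so the finish is 31 weeks.
The longest chain containing S5 totals 25 weeks.
Float = 31 − 25 = 6.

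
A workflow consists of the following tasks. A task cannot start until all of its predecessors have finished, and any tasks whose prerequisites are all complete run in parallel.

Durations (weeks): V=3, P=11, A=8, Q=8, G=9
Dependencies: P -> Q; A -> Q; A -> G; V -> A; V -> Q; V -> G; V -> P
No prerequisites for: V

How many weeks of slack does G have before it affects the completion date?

Critical path: V→P→Q = 3+11+8 = 22, so the finish is 22 weeks.
The longest chain containing G totals 20 weeks.
Slack of G = 13 − 11 = 2 weeks.

2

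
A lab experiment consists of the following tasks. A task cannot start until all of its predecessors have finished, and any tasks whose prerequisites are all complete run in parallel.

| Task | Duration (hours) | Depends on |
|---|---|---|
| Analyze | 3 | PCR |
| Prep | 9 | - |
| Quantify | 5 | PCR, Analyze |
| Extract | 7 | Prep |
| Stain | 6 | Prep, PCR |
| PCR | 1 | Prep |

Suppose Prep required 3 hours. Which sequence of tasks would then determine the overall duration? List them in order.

Prep, PCR, Analyze, Quantify

Critical path before the change: Prep→PCR→Analyze→Quantify = 9+1+3+5 = 18 giving 18 hours.
Prep lies on that path, so at 3 hours the path becomes 12 hours.
No other chain overtakes it, so the finish is 12 hours.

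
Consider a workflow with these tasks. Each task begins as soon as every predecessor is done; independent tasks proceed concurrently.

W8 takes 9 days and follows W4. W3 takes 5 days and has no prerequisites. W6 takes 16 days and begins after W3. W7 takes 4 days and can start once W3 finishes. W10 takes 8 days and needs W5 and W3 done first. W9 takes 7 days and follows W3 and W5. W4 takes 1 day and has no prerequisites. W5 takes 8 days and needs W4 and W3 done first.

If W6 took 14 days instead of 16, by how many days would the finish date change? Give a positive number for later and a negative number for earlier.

0

As given, the longest chain is W3→W6 = 5+16 = 21, so the finish is 21 days.
W6 lies on that path, so at 14 days the path becomes 19 days.
New critical path: W3→W5→W10 = 5+8+8 = 21 ⇒ 21 days.
Change in finish: 21 − 21 = +0 days.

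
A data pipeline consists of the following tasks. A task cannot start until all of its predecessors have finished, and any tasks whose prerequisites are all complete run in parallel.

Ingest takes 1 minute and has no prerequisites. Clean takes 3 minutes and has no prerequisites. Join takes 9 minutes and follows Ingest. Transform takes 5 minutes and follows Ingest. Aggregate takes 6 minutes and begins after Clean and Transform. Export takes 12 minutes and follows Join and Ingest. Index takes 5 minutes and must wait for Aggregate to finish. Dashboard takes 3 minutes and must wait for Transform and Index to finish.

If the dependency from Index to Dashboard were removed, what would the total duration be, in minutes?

22

Original critical path: Ingest→Join→Export = 1+9+12 = 22 ⇒ 22 minutes.
Without Index→Dashboard, Dashboard's earliest start moves from 17 to 6.
New critical path: Ingest→Join→Export = 1+9+12 = 22 ⇒ 22 minutes.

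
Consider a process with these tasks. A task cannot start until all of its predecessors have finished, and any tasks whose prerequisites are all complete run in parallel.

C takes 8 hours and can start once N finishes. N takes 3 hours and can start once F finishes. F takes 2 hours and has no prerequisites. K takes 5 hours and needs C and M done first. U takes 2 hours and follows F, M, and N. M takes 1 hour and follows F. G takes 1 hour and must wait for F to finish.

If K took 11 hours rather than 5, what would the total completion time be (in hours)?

24

Actual critical path: F→N→C→K = 2+3+8+5 = 18 ⇒ 18 hours.
K is on the critical path; changing it to 11 makes that path 24 hours.
The critical path is still F→N→C→K; finish is now 24 hours.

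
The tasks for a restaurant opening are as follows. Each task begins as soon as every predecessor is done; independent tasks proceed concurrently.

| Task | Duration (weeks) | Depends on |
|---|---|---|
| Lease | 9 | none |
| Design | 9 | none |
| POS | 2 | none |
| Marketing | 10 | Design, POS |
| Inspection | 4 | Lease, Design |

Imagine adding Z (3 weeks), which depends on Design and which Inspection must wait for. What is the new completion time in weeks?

19

Originally the schedule takes 19 weeks.
With Z inserted, Inspection now waits for max(Lease, Design, Z).
New critical path: Design→Marketing = 9+10 = 19 ⇒ 19 weeks.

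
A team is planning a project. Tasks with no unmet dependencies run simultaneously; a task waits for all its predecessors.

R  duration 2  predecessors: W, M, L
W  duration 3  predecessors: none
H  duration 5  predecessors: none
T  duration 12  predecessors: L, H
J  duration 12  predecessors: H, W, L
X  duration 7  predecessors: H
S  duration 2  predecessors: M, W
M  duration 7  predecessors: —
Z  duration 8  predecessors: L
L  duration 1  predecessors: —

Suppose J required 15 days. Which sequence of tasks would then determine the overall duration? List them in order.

Baseline: H→J = 5+12 = 17 → 17 days.
J is on the critical path; changing it to 15 makes that path 20 days.
That remains the longest chain; total 20 days.

H, J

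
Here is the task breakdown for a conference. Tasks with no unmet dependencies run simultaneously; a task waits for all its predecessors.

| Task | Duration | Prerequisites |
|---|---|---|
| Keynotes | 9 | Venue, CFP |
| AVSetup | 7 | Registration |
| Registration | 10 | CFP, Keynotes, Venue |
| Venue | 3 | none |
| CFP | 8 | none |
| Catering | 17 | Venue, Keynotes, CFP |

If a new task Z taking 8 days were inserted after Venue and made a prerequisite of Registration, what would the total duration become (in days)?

34

Originally the schedule takes 34 days.
With Z inserted, Registration now waits for max(CFP, Keynotes, Venue, Z).
New critical path: CFP→Keynotes→Registration→AVSetup = 8+9+10+7 = 34 ⇒ 34 days.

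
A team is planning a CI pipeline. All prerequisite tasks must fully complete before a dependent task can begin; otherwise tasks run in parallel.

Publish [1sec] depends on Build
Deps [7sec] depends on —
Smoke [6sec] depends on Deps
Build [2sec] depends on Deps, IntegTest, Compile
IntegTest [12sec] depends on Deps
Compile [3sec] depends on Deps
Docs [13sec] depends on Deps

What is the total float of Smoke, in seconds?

9

Critical path: Deps→IntegTest→Build→Publish = 7+12+2+1 = 22, so the finish is 22 seconds.
Longest path through Smoke: 13 seconds (earliest finish 13, latest finish 22).
Float = 22 − 13 = 9.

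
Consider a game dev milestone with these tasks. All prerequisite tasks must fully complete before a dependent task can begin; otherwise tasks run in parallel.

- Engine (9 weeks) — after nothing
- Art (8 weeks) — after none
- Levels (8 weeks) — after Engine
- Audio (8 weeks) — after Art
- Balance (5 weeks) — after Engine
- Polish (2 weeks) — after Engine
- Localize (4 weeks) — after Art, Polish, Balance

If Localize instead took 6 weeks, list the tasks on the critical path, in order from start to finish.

Critical path before the change: Engine→Balance→Localize = 9+5+4 = 18 giving 18 weeks.
Since Localize is critical, the +2 change carries straight to that chain (now 20 weeks).
The critical path is still Engine→Balance→Localize; finish is now 20 weeks.

Engine, Balance, Localize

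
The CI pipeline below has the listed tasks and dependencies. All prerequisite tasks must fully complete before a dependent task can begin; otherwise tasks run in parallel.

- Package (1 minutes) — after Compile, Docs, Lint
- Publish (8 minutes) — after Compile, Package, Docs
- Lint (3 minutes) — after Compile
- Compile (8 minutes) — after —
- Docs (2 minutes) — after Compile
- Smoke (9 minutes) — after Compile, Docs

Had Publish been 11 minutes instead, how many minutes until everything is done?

Baseline: Compile→Lint→Package→Publish = 8+3+1+8 = 20 → 20 minutes.
Since Publish is critical, the +3 change carries straight to that chain (now 23 minutes).
The critical path is still Compile→Lint→Package→Publish; finish is now 23 minutes.

23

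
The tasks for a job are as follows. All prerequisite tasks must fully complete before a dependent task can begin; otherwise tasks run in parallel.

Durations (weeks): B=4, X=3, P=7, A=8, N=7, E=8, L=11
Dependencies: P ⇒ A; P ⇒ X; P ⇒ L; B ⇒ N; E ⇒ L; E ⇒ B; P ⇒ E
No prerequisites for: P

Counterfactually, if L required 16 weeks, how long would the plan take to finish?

Baseline: P→E→L = 7+8+11 = 26 → 26 weeks.
L lies on that path, so at 16 weeks the path becomes 31 weeks.
The critical path is still P→E→L; finish is now 31 weeks.

31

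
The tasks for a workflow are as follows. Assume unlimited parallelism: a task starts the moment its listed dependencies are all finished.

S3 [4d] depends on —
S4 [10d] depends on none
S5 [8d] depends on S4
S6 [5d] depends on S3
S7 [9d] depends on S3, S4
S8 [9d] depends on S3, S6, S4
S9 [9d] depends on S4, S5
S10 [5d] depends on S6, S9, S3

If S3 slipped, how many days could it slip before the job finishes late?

14

The longest chain is S4→S5→S9→S10 = 10+8+9+5 = 32; overall finish 32 days.
The longest chain containing S3 totals 18 days.
So S3 can slip 18 − 4 = 14 days.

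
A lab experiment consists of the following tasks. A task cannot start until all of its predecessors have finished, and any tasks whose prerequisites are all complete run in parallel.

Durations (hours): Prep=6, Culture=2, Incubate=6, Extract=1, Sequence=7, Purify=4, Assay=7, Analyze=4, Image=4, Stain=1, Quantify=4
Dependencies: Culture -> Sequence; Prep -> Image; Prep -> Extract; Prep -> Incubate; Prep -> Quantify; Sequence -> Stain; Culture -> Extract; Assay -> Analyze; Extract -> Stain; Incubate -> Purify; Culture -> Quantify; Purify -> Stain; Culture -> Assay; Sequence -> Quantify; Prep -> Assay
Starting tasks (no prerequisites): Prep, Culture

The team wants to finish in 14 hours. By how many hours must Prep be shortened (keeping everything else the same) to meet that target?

Current finish: 17 hours; target: 14.
Prep is on every critical path, so each hour cut from Prep cuts the finish by one (this holds down to a finish of 13).
Need 17 − 14 = 3 hours off Prep → Prep becomes 3 hours, finish becomes 14.

3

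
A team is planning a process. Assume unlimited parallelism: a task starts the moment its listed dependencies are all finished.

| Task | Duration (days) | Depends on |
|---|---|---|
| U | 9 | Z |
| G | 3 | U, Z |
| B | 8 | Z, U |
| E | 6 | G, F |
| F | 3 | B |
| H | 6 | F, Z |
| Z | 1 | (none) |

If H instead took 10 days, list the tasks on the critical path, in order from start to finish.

Baseline: Z→U→B→F→H = 1+9+8+3+6 = 27 → 27 days.
H is on the critical path; changing it to 10 makes that path 31 days.
No other chain overtakes it, so the finish is 31 days.

Z, U, B, F, H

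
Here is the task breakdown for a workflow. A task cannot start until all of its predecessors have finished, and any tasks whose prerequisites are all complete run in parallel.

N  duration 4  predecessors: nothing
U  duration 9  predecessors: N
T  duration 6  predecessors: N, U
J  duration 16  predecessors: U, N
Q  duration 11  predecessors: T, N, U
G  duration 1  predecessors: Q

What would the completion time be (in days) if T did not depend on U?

Before: longest chain N→U→T→Q→G = 4+9+6+11+1 = 31, finish 31.
Without U→T, T's earliest start moves from 13 to 4.
The longest chain is now N→U→J = 4+9+16 = 29, so the schedule takes 29 days.

29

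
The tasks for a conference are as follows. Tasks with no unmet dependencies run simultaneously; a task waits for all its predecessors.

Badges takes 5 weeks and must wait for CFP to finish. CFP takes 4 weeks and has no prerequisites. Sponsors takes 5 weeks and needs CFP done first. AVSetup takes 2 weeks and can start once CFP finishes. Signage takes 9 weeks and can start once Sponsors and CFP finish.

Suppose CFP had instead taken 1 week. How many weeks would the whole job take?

As given, the longest chain is CFP→Sponsors→Signage = 4+5+9 = 18, so the finish is 18 weeks.
Since CFP is critical, the -3 change carries straight to that chain (now 15 weeks).
No other chain overtakes it, so the finish is 15 weeks.

15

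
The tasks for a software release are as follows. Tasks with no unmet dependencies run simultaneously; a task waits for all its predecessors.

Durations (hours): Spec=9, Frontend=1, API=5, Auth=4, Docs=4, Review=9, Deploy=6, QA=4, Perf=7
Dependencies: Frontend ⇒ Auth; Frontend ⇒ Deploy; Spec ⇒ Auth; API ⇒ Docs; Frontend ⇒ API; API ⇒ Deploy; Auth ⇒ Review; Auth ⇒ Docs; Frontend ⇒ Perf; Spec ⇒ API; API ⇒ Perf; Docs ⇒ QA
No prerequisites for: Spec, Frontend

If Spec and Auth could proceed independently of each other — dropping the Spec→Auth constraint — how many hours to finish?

Before: longest chain Spec→API→Docs→QA = 9+5+4+4 = 22, finish 22.
Without Spec→Auth, Auth's earliest start moves from 9 to 1.
The longest chain is now Spec→API→Docs→QA = 9+5+4+4 = 22, so the software release takes 22 hours.

22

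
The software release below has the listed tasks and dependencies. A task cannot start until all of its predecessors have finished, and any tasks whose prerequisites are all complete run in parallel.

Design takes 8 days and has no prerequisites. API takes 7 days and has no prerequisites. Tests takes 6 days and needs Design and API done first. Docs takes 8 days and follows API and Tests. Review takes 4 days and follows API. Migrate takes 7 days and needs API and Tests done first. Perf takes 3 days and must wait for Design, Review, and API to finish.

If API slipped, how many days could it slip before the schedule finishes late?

Design→Tests→Docs = 8+6+8 = 22 sets the makespan at 22 days.
The longest chain containing API totals 21 days.
Float = 22 − 21 = 1.

1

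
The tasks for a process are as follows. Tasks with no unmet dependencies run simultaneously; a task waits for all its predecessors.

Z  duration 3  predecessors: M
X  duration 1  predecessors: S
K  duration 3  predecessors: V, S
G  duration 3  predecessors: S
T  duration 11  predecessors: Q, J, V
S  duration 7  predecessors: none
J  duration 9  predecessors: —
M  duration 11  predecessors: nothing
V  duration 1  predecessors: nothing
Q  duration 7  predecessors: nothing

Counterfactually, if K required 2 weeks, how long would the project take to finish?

20

Actual critical path: J→T = 9+11 = 20 ⇒ 20 weeks.
The longest path through K is only 10 weeks, so K has float 10.
That remains the longest chain; total 20 weeks.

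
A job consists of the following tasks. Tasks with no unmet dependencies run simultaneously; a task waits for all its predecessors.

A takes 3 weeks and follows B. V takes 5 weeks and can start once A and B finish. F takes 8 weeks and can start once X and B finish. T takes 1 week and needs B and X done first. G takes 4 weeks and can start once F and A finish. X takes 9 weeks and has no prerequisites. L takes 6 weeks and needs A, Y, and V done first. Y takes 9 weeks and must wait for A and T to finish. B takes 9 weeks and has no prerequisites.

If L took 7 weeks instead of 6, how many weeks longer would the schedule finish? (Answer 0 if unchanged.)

Baseline: B→A→Y→L = 9+3+9+6 = 27 → 27 weeks.
L is on the critical path; changing it to 7 makes that path 28 weeks.
The critical path is still B→A→Y→L; finish is now 28 weeks.
Change in finish: 28 − 27 = +1 weeks.

1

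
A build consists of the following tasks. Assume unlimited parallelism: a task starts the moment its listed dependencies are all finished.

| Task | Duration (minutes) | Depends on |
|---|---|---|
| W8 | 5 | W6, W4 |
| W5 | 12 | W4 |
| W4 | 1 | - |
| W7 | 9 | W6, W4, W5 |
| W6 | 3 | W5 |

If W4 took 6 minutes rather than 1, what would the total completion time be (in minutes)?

The binding path is W4→W5→W6→W7 = 1+12+3+9 = 25; finish at 25 minutes.
W4 is on the critical path; changing it to 6 makes that path 30 minutes.
No other chain overtakes it, so the finish is 30 minutes.

30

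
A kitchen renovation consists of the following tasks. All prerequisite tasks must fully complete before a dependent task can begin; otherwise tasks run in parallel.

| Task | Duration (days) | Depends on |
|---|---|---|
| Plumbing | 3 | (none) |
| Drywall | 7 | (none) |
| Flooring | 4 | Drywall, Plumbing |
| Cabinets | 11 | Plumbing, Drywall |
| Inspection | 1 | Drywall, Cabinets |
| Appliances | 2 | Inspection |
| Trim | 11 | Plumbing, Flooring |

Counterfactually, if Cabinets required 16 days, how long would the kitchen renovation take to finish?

As given, the longest chain is Drywall→Flooring→Trim = 7+4+11 = 22, so the finish is 22 days.
The longest path through Cabinets is only 21 days, so Cabinets has float 1.
New critical path: Drywall→Cabinets→Inspection→Appliances = 7+16+1+2 = 26 ⇒ 26 days.

26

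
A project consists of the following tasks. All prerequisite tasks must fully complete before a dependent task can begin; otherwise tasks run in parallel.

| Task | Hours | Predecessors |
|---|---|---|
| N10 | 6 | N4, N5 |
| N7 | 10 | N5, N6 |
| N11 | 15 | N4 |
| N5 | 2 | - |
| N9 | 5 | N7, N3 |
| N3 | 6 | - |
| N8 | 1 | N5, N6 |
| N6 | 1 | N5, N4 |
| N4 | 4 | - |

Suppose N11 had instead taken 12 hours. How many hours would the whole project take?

20

Actual critical path: N4→N6→N7→N9 = 4+1+10+5 = 20 ⇒ 20 hours.
N11 is off the critical path — its longest chain is 19 hours, giving 1 of slack.
The critical path is still N4→N6→N7→N9; finish is now 20 hours.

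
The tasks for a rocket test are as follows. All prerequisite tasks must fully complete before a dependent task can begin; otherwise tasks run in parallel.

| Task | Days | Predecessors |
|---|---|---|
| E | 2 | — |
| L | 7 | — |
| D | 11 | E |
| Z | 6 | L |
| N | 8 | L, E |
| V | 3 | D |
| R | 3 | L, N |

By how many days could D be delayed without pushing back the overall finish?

2

Critical path: L→N→R = 7+8+3 = 18, so the finish is 18 days.
D finishes as early as 13 and must finish by 15.
So D can slip 15 − 13 = 2 days.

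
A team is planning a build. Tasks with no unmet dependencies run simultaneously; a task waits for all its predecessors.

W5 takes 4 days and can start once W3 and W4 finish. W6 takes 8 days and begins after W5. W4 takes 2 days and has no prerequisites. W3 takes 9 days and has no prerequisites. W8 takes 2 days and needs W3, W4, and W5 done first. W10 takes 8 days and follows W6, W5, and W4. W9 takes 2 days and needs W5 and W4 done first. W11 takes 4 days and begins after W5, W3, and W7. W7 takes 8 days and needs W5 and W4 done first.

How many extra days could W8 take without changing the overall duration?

14

Critical path: W3→W5→W6→W10 = 9+4+8+8 = 29, so the finish is 29 days.
Longest path through W8: 15 days (earliest finish 15, latest finish 29).
Slack of W8 = 27 − 13 = 14 days.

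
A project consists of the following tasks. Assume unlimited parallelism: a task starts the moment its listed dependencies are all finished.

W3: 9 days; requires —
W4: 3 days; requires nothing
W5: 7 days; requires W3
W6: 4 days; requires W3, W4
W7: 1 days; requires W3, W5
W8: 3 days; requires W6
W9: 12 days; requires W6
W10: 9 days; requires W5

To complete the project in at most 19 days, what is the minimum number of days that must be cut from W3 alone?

Current finish: 25 days; target: 19.
W3 is on every critical path, so each day cut from W3 cuts the finish by one (this holds down to a finish of 19).
Need 25 − 19 = 6 days off W3 → W3 becomes 3 days, finish becomes 19.

6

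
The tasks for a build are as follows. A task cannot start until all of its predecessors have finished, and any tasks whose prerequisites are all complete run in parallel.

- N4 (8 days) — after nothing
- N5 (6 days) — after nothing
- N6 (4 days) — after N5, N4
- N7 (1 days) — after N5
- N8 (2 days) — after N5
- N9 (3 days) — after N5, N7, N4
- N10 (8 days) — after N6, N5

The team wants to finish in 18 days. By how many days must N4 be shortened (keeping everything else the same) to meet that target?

2

Current finish: 20 days; target: 18.
N4 is on every critical path, so each day cut from N4 cuts the finish by one (this holds down to a finish of 18).
Need 20 − 18 = 2 days off N4 → N4 becomes 6 days, finish becomes 18.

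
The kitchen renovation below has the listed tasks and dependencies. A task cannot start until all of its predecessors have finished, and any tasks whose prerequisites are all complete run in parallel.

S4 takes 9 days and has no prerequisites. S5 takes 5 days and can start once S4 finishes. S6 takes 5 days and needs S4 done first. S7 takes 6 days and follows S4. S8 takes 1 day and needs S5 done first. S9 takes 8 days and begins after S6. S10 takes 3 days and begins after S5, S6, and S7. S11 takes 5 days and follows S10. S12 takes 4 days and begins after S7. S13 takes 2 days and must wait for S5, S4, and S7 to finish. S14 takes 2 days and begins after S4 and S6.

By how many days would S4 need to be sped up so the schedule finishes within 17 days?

Current finish: 23 days; target: 17.
S4 is on every critical path, so each day cut from S4 cuts the finish by one (this holds down to a finish of 15).
Need 23 − 17 = 6 days off S4 → S4 becomes 3 days, finish becomes 17.

6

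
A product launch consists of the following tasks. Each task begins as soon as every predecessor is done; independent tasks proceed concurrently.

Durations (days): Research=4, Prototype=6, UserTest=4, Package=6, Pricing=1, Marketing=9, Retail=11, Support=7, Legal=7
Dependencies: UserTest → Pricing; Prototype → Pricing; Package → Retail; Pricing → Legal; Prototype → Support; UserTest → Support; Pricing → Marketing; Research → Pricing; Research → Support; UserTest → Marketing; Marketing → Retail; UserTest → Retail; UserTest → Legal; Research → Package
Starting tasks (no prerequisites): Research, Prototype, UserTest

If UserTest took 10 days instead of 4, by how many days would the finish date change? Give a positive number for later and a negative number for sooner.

Actual critical path: Prototype→Pricing→Marketing→Retail = 6+1+9+11 = 27 ⇒ 27 days.
The longest path through UserTest is only 25 days, so UserTest has float 2.
The binding chain switches to UserTest→Pricing→Marketing→Retail = 10+1+9+11 = 31; finish 31 days.
Change in finish: 31 − 27 = +4 days.

4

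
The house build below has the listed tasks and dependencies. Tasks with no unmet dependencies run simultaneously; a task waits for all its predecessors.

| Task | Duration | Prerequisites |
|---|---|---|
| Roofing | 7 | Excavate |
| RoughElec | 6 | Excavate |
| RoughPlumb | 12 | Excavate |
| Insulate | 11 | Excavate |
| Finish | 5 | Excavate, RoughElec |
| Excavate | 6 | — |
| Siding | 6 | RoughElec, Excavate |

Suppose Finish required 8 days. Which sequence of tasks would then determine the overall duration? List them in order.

Excavate, RoughElec, Finish

Baseline: Excavate→RoughPlumb = 6+12 = 18 → 18 days.
Finish is off the critical path — its longest chain is 17 days, giving 1 of slack.
New critical path: Excavate→RoughElec→Finish = 6+6+8 = 20 ⇒ 20 days.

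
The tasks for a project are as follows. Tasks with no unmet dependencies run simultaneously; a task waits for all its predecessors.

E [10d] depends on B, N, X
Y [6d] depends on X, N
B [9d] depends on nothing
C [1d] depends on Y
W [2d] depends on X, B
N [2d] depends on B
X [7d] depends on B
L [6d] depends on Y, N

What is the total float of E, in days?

2

The longest chain is B→X→Y→L = 9+7+6+6 = 28; overall finish 28 days.
E finishes as early as 26 and must finish by 28.
So E can slip 28 − 26 = 2 days.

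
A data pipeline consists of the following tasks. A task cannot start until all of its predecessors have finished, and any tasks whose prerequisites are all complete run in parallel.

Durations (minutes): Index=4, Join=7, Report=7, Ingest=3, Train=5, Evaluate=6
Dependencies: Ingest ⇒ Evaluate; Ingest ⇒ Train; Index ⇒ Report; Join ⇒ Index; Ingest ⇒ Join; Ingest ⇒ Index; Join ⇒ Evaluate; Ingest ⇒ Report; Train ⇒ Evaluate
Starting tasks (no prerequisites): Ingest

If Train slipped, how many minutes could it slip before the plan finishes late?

7

The longest chain is Ingest→Join→Index→Report = 3+7+4+7 = 21; overall finish 21 minutes.
Longest path through Train: 14 minutes (earliest finish 8, latest finish 15).
So Train can slip 15 − 8 = 7 minutes.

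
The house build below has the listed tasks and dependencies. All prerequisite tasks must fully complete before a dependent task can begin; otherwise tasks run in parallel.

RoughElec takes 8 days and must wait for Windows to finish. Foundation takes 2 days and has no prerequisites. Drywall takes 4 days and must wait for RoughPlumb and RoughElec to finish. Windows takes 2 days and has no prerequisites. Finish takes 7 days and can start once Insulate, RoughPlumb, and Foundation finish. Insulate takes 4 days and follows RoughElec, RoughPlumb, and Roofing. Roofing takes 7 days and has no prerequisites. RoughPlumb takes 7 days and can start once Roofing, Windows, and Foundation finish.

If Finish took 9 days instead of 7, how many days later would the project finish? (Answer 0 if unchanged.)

2

Baseline: Roofing→RoughPlumb→Insulate→Finish = 7+7+4+7 = 25 → 25 days.
Finish lies on that path, so at 9 days the path becomes 27 days.
No other chain overtakes it, so the finish is 27 days.
Change in finish: 27 − 25 = +2 days.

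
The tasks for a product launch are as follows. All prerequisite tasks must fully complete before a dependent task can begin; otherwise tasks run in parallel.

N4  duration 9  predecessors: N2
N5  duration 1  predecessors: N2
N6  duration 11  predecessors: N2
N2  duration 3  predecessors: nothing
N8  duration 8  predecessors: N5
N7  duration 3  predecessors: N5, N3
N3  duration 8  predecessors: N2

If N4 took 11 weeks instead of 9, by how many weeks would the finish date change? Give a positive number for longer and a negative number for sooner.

As given, the longest chain is N2→N3→N7 = 3+8+3 = 14, so the finish is 14 weeks.
N4 is off the critical path — its longest chain is 12 weeks, giving 2 of slack.
The critical path is still N2→N3→N7; finish is now 14 weeks.
Change in finish: 14 − 14 = +0 weeks.

0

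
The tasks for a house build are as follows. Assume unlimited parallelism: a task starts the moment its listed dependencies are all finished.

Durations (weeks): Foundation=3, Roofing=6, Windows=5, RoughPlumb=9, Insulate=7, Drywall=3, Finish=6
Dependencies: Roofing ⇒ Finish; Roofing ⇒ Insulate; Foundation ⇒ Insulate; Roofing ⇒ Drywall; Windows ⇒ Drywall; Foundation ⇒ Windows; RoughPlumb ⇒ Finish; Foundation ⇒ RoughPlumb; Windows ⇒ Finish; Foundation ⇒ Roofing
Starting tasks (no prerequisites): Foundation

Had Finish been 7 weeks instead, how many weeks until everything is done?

Baseline: Foundation→RoughPlumb→Finish = 3+9+6 = 18 → 18 weeks.
Finish is on the critical path; changing it to 7 makes that path 19 weeks.
That remains the longest chain; total 19 weeks.

19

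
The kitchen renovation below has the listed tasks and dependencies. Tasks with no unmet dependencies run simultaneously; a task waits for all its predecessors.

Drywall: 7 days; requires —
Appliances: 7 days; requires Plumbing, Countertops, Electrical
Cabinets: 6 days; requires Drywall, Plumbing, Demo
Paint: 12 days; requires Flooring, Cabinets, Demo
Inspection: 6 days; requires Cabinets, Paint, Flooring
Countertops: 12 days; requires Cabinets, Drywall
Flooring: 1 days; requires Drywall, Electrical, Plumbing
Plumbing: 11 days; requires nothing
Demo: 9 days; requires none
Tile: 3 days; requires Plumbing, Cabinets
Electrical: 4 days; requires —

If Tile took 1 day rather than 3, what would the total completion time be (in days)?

Baseline: Plumbing→Cabinets→Countertops→Appliances = 11+6+12+7 = 36 → 36 days.
The longest path through Tile is only 20 days, so Tile has float 16.
The critical path is still Plumbing→Cabinets→Countertops→Appliances; finish is now 36 days.

36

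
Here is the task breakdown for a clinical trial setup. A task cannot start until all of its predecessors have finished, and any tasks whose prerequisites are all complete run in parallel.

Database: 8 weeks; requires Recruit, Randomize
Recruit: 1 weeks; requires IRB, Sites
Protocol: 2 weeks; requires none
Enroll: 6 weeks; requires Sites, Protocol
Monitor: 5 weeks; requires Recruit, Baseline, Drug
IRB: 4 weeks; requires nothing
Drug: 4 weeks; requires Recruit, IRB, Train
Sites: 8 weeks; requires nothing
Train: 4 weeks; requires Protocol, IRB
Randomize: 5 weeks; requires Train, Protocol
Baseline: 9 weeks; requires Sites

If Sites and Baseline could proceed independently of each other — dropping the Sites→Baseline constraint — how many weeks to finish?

21

Original critical path: Sites→Baseline→Monitor = 8+9+5 = 22 ⇒ 22 weeks.
Without Sites→Baseline, Baseline's earliest start moves from 8 to 0.
The longest chain is now IRB→Train→Randomize→Database = 4+4+5+8 = 21, so the plan takes 21 weeks.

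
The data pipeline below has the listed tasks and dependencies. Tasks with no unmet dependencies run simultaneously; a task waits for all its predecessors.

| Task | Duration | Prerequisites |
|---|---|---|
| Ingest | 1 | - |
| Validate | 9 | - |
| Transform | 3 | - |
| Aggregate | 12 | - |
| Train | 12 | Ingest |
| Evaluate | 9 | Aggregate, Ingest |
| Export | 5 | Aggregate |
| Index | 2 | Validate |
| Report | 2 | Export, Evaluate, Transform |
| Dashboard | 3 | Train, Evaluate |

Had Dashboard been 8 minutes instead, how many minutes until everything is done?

Actual critical path: Aggregate→Evaluate→Dashboard = 12+9+3 = 24 ⇒ 24 minutes.
Since Dashboard is critical, the +5 change carries straight to that chain (now 29 minutes).
No other chain overtakes it, so the finish is 29 minutes.

29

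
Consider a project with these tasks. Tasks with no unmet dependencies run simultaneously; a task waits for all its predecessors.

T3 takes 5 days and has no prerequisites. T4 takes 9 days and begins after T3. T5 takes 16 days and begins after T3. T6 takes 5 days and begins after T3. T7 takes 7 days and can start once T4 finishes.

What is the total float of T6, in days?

The longest chain is T3→T4→T7 = 5+9+7 = 21; overall finish 21 days.
T6 finishes as early as 10 and must finish by 21.
Slack of T6 = 16 − 5 = 11 days.

11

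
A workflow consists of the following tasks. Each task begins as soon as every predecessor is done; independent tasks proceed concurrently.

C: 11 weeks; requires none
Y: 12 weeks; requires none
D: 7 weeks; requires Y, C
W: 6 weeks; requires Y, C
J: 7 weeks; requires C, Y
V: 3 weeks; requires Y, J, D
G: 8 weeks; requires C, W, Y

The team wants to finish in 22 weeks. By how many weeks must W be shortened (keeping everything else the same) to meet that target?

Current finish: 26 weeks; target: 22.
W is on every critical path, so each week cut from W cuts the finish by one (this holds down to a finish of 22).
Need 26 − 22 = 4 weeks off W → W becomes 2 weeks, finish becomes 22.

4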